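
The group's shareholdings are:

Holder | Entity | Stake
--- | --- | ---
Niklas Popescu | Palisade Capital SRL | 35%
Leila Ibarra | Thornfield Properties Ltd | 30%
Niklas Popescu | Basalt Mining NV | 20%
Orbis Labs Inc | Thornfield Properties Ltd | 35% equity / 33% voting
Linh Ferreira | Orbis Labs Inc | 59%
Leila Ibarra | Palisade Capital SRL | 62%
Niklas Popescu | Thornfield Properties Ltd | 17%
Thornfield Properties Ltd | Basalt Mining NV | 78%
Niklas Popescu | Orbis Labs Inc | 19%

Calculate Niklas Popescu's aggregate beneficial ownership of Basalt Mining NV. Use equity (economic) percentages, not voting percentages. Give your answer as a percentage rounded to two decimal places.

Niklas reaches Basalt along 3 paths.
Via Orbis → Thornfield: 19% × 35% × 78% = 5.187%.
Via Thornfield: 17% × 78% = 13.26%.
Direct stake: 20% = 20%.
Total: 5.187% + 13.26% + 20% = 38.447%.
Rounded: 38.45%.

38.45%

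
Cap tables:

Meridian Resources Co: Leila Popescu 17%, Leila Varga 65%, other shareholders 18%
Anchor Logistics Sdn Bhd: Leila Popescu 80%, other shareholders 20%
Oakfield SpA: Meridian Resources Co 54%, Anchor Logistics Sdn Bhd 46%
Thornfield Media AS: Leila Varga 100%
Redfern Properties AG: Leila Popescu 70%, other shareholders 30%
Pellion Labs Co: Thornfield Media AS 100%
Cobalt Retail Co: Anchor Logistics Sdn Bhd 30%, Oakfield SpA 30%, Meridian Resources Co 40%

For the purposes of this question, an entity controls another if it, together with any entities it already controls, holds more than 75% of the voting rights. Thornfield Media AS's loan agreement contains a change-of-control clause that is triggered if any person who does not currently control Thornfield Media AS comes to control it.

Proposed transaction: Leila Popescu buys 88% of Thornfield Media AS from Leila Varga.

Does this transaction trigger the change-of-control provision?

The purchase adds only to Leila Popescu's holdings (Leila Varga's stake shrinks), so Leila Popescu is the only person who could newly come to control Thornfield.
Leila Popescu holds 80% of Anchor, so Leila Popescu controls Anchor.
Neither Leila Popescu nor any entity Leila Popescu controls holds any voting interest in Thornfield.
So before the transaction, Leila Popescu does not control Thornfield.
After the purchase, Leila Popescu holds 88% of Thornfield directly, and Leila Varga's stake falls to 12%.
Leila Popescu holds 88% of Thornfield, so Leila Popescu controls Thornfield.
Leila Popescu did not control Thornfield before and does after, so the clause is triggered.

Yes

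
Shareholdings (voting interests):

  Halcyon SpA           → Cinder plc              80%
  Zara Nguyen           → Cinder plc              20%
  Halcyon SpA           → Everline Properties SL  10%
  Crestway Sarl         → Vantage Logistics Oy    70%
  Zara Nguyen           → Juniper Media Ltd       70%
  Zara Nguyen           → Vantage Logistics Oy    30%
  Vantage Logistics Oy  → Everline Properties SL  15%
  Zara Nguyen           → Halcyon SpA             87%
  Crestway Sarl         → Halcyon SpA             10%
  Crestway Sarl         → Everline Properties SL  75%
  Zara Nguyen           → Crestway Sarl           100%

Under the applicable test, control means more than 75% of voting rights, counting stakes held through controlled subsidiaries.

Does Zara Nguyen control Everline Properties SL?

Yes

Zara holds 100% of Crestway, so Zara controls Crestway.
Zara and Crestway together hold 30% + 70% = 100% of Vantage, so Zara controls Vantage.
Crestway and Zara together hold 10% + 87% = 97% of Halcyon, so Zara controls Halcyon.
Crestway and Vantage and Halcyon together hold 75% + 15% + 10% = 100% of Everline, so Zara controls Everline.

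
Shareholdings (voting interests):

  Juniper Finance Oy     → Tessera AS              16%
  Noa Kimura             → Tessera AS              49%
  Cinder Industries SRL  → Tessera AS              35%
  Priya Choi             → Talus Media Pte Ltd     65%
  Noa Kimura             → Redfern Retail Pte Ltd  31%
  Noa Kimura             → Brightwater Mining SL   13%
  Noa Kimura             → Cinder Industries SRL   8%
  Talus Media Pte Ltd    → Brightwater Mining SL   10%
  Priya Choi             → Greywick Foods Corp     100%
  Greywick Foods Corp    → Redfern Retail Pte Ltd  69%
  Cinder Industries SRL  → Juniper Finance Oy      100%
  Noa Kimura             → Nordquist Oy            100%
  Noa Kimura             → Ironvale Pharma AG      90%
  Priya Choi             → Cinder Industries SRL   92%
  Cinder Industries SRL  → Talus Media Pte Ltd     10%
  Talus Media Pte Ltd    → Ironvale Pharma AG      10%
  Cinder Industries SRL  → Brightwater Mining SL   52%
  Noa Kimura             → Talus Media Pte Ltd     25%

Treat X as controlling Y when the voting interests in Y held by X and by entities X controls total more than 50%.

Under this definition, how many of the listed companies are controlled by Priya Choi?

Priya holds 92% of Cinder, so Priya controls Cinder.
Cinder and Priya together hold 10% + 65% = 75% of Talus, so Priya controls Talus.
Cinder holds 100% of Juniper, so Priya controls Juniper.
Cinder and Juniper together hold 35% + 16% = 51% of Tessera, so Priya controls Tessera.
Priya holds 100% of Greywick, so Priya controls Greywick.
Greywick holds 69% of Redfern, so Priya controls Redfern.
Talus and Cinder together hold 10% + 52% = 62% of Brightwater, so Priya controls Brightwater.
No other company's threshold is met.
Priya controls 7 companies.

7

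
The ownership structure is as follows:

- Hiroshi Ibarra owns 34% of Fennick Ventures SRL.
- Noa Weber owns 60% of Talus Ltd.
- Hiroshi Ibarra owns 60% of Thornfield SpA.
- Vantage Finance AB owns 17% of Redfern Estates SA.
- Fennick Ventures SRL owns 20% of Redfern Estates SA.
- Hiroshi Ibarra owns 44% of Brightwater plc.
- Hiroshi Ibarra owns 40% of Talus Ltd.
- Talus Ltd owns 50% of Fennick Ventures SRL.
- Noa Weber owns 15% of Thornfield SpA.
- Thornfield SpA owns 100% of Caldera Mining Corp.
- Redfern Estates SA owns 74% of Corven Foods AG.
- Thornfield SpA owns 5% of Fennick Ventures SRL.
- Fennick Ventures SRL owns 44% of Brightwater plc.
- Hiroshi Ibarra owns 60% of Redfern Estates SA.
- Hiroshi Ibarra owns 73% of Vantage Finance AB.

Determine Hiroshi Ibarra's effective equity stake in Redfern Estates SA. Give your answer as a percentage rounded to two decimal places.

Hiroshi reaches Redfern along 5 paths.
Via Vantage: 73% × 17% = 12.41%.
Via Fennick: 34% × 20% = 6.8%.
Via Talus → Fennick: 40% × 50% × 20% = 4%.
Via Thornfield → Fennick: 60% × 5% × 20% = 0.6%.
Direct stake: 60% = 60%.
Total: 12.41% + 6.8% + 4% + 0.6% + 60% = 83.81%.

83.81%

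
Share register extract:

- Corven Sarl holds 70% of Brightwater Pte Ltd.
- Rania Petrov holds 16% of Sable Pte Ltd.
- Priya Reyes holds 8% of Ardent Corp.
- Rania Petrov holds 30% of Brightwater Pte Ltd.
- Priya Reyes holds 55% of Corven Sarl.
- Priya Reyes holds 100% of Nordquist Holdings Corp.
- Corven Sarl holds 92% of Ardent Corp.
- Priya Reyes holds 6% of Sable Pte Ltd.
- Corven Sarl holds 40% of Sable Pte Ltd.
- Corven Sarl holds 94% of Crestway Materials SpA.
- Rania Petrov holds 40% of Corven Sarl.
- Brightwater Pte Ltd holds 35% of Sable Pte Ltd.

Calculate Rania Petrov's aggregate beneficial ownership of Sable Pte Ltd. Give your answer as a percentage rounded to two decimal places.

Rania reaches Sable along 4 paths.
Via Corven: 40% × 40% = 16%.
Via Corven → Brightwater: 40% × 70% × 35% = 9.8%.
Via Brightwater: 30% × 35% = 10.5%.
Direct stake: 16% = 16%.
Total: 16% + 9.8% + 10.5% + 16% = 52.3%.
Rounded: 52.30%.

52.30%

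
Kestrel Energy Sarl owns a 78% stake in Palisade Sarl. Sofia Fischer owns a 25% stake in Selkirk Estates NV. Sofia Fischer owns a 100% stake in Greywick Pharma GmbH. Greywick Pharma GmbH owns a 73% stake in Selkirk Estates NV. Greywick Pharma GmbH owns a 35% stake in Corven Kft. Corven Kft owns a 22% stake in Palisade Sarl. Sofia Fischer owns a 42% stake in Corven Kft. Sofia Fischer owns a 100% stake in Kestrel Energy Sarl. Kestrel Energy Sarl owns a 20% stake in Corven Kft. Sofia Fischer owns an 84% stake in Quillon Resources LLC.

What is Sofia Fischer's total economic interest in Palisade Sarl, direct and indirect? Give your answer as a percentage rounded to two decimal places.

Sofia reaches Palisade along 4 paths.
Via Greywick → Corven: 100% × 35% × 22% = 7.7%.
Via Corven: 42% × 22% = 9.24%.
Via Kestrel → Corven: 100% × 20% × 22% = 4.4%.
Via Kestrel: 100% × 78% = 78%.
Total: 7.7% + 9.24% + 4.4% + 78% = 99.34%.

99.34%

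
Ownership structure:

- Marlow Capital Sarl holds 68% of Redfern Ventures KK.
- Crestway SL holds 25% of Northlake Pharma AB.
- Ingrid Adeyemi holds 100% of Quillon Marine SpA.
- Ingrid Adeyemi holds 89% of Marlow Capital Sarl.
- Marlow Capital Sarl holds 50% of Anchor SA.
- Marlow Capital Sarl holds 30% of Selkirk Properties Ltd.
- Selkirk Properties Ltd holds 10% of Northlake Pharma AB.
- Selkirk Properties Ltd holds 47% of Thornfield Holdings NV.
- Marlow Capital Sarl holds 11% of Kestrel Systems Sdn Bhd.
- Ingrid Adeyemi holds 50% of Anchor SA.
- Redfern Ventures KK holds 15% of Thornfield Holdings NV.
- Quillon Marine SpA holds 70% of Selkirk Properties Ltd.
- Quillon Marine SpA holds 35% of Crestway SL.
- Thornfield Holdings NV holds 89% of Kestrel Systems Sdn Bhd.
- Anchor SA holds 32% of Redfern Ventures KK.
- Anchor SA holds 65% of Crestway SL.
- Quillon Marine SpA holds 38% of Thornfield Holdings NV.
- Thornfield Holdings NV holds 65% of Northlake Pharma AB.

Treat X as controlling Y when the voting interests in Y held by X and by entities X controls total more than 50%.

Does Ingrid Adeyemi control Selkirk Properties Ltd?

Yes

Ingrid holds 100% of Quillon, so Ingrid controls Quillon.
Ingrid holds 89% of Marlow, so Ingrid controls Marlow.
Quillon and Marlow together hold 70% + 30% = 100% of Selkirk, so Ingrid controls Selkirk.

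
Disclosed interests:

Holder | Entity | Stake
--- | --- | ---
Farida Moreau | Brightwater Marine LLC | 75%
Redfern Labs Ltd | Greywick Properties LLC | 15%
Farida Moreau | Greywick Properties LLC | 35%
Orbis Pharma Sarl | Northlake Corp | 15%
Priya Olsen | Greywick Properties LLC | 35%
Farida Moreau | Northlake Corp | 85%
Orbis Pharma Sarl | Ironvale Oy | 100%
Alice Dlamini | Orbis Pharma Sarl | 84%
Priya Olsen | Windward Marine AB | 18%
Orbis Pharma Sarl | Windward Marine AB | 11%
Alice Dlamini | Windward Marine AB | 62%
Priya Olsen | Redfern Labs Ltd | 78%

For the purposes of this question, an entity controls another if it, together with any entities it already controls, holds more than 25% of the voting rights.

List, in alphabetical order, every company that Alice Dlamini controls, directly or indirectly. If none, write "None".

Ironvale Oy, Orbis Pharma Sarl, Windward Marine AB

Alice holds 84% of Orbis, so Alice controls Orbis.
Alice and Orbis together hold 62% + 11% = 73% of Windward, so Alice controls Windward.
Orbis holds 100% of Ironvale, so Alice controls Ironvale.
No other company's threshold is met.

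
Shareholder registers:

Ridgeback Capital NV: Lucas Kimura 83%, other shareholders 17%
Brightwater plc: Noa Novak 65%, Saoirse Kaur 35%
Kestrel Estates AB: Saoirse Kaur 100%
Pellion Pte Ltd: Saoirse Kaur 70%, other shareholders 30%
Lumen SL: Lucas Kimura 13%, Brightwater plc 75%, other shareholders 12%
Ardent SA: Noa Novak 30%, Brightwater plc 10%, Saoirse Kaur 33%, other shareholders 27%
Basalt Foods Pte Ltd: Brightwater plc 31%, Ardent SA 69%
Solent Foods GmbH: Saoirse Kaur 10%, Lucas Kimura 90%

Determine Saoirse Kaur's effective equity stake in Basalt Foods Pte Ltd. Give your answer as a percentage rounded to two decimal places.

Saoirse reaches Basalt along 3 paths.
Via Brightwater: 35% × 31% = 10.85%.
Via Brightwater → Ardent: 35% × 10% × 69% = 2.415%.
Via Ardent: 33% × 69% = 22.77%.
Total: 10.85% + 2.415% + 22.77% = 36.035%.
Rounded: 36.04%.

36.04%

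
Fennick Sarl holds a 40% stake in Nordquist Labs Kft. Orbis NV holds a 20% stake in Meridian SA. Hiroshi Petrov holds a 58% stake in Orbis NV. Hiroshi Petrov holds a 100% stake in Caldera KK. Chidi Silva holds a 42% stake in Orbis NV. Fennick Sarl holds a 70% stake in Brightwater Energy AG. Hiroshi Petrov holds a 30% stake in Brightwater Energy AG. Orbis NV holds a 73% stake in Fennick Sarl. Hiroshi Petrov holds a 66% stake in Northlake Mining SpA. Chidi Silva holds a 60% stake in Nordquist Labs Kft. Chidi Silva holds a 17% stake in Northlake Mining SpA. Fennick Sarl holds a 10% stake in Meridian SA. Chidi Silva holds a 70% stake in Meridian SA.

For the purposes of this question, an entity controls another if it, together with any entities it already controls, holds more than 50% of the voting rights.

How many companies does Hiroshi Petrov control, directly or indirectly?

Hiroshi holds 100% of Caldera, so Hiroshi controls Caldera.
Hiroshi holds 66% of Northlake, so Hiroshi controls Northlake.
Hiroshi holds 58% of Orbis, so Hiroshi controls Orbis.
Orbis holds 73% of Fennick, so Hiroshi controls Fennick.
Fennick and Hiroshi together hold 70% + 30% = 100% of Brightwater, so Hiroshi controls Brightwater.
No other company's threshold is met.
Hiroshi controls 5 companies.

5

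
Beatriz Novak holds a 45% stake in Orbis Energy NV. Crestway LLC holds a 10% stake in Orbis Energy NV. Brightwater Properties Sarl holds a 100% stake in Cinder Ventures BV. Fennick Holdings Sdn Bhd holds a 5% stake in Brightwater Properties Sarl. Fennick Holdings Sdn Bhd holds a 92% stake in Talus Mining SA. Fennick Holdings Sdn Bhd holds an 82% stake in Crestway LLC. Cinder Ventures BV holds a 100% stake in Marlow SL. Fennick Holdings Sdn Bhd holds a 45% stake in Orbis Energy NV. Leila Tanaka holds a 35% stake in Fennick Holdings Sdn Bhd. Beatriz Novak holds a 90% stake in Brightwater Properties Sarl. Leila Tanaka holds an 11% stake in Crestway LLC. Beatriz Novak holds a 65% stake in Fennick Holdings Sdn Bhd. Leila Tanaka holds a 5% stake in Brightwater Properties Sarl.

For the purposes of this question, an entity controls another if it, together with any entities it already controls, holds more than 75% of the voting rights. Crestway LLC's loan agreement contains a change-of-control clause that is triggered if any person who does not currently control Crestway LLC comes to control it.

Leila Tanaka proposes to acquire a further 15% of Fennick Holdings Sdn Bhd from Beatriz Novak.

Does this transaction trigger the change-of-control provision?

The purchase adds only to Leila's holdings (Beatriz's stake shrinks), so Leila is the only person who could newly come to control Crestway.
Leila's largest direct stake is 35% in Fennick, which does not meet the threshold, so Leila controls no company.
In Crestway, Leila's side holds only 11%, not > 75%.
So before the transaction, Leila does not control Crestway.
After the purchase, Leila's direct stake in Fennick rises to 35% + 15% = 50%, and Beatriz's stake falls to 50%.
Leila's side now holds 50% of Fennick, not > 75%, so Leila still does not control Fennick.
After the transaction, Leila's side holds 11% of Crestway, not > 75%, so Leila still does not control Crestway.
No new person acquires control, so the clause is not triggered.

No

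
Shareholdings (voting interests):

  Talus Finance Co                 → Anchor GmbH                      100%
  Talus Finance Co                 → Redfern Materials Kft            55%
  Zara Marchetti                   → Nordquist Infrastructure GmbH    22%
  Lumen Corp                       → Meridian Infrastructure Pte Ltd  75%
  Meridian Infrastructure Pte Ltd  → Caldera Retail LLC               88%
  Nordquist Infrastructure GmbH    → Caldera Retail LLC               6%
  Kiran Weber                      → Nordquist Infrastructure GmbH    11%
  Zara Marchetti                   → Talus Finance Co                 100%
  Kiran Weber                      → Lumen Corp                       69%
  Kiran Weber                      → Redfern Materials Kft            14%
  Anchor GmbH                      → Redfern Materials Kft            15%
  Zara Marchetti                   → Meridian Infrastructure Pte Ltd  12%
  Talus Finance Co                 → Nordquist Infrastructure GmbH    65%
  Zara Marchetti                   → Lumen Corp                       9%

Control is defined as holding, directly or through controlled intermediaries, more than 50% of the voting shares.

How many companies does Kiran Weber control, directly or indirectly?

Kiran holds 69% of Lumen, so Kiran controls Lumen.
Lumen holds 75% of Meridian, so Kiran controls Meridian.
Meridian holds 88% of Caldera, so Kiran controls Caldera.
No other company's threshold is met.
Kiran controls 3 companies.

3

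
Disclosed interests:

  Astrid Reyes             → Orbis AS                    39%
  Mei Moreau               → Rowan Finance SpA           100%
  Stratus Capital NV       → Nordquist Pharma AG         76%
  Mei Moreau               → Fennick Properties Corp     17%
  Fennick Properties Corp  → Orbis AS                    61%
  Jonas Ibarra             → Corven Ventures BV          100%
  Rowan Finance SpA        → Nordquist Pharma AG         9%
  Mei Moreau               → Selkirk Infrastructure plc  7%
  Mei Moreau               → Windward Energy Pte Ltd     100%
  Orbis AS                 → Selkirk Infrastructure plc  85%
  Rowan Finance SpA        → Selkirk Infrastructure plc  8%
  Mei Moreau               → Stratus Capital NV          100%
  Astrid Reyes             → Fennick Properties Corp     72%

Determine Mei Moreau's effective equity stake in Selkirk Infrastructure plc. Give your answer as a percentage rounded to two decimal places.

Mei reaches Selkirk along 3 paths.
Via Rowan: 100% × 8% = 8%.
Via Fennick → Orbis: 17% × 61% × 85% = 8.8145%.
Direct stake: 7% = 7%.
Total: 8% + 8.8145% + 7% = 23.8145%.
Rounded: 23.81%.

23.81%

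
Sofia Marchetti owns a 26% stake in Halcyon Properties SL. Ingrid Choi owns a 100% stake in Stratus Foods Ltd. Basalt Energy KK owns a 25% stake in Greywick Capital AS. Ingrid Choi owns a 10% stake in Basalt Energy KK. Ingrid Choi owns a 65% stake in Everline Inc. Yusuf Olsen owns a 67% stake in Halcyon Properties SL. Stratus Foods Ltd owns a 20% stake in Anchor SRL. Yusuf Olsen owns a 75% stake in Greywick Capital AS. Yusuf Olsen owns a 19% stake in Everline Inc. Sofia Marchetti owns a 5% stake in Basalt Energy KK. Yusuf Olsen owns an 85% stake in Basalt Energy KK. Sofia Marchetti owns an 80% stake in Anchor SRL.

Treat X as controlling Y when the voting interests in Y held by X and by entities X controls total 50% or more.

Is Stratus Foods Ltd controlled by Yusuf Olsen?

Yusuf holds 67% of Halcyon, so Yusuf controls Halcyon.
Yusuf holds 85% of Basalt, so Yusuf controls Basalt.
Yusuf and Basalt together hold 75% + 25% = 100% of Greywick, so Yusuf controls Greywick.
Neither Yusuf nor any entity Yusuf controls holds any voting interest in Stratus.
So Yusuf does not control Stratus.

No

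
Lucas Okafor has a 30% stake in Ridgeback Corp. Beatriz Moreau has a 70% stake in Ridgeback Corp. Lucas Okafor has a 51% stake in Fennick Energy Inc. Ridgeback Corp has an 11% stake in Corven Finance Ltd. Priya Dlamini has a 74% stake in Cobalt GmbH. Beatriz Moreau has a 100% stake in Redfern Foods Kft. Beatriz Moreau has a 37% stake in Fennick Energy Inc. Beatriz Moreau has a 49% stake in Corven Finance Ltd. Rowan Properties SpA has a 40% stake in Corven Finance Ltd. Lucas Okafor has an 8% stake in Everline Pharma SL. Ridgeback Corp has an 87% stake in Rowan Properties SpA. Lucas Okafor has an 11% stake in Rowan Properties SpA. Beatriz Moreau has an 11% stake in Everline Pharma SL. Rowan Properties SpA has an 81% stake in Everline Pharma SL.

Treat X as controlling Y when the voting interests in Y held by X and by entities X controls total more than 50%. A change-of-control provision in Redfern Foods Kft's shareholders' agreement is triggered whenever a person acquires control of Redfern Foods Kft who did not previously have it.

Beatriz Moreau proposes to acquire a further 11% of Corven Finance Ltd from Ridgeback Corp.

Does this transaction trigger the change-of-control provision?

No

The purchase adds only to Beatriz's holdings (Ridgeback's stake shrinks), so Beatriz is the only person who could newly come to control Redfern.
Beatriz holds 100% of Redfern, so Beatriz controls Redfern.
So Beatriz already controls Redfern before the transaction.
After the purchase, Beatriz's direct stake in Corven rises to 49% + 11% = 60%, and Ridgeback's stake falls to 0%.
Beatriz controlled Redfern already, so this is not a new person acquiring control; every other person's position is unchanged or reduced.
No new person acquires control, so the clause is not triggered.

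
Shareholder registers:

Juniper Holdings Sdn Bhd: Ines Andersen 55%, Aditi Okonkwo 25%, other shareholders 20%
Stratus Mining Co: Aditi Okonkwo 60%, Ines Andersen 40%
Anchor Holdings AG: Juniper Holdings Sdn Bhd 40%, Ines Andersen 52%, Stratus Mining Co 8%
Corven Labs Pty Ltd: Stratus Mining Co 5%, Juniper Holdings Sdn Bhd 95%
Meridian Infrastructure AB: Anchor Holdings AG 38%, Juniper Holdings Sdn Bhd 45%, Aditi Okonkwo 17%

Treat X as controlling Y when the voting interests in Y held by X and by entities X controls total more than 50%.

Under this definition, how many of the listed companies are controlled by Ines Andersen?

Ines holds 55% of Juniper, so Ines controls Juniper.
Juniper and Ines together hold 40% + 52% = 92% of Anchor, so Ines controls Anchor.
Juniper holds 95% of Corven, so Ines controls Corven.
Anchor and Juniper together hold 38% + 45% = 83% of Meridian, so Ines controls Meridian.
No other company's threshold is met.
Ines controls 4 companies.

4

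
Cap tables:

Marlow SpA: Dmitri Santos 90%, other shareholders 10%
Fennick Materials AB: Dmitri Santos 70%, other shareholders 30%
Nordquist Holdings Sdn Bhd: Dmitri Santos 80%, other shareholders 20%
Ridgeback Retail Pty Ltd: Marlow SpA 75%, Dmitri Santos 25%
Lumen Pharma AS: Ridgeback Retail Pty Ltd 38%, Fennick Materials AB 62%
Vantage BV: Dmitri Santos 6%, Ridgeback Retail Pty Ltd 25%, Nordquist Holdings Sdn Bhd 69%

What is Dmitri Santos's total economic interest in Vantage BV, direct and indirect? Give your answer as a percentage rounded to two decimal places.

Dmitri reaches Vantage along 4 paths.
Direct stake: 6% = 6%.
Via Marlow → Ridgeback: 90% × 75% × 25% = 16.875%.
Via Ridgeback: 25% × 25% = 6.25%.
Via Nordquist: 80% × 69% = 55.2%.
Total: 6% + 16.875% + 6.25% + 55.2% = 84.325%.
Rounded: 84.33%.

84.33%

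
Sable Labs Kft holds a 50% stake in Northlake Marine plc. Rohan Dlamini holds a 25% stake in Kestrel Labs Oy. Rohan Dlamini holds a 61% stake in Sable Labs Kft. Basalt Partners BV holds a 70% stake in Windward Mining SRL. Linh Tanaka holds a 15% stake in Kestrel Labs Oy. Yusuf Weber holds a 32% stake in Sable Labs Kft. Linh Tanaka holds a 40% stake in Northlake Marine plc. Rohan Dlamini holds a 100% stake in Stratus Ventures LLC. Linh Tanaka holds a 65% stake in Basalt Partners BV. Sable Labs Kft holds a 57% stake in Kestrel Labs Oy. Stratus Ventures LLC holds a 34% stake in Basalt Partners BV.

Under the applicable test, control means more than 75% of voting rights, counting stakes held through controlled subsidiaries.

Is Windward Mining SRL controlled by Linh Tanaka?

No

Linh's largest direct stake is 65% in Basalt, which does not meet the threshold, so Linh controls no company.
Neither Linh nor any entity Linh controls holds any voting interest in Windward.
So Linh does not control Windward.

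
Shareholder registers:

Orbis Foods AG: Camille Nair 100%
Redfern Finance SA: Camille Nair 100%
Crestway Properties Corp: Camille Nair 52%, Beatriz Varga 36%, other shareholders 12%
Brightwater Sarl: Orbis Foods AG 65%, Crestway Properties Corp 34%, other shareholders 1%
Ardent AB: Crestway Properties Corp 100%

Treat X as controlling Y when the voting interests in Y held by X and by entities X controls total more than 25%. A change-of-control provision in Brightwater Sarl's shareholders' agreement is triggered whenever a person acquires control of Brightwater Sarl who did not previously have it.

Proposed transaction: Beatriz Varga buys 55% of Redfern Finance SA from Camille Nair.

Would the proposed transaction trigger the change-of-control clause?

The purchase adds only to Beatriz's holdings (Camille's stake shrinks), so Beatriz is the only person who could newly come to control Brightwater.
Beatriz holds 36% of Crestway, so Beatriz controls Crestway.
Crestway holds 34% of Brightwater, so Beatriz controls Brightwater.
So Beatriz already controls Brightwater before the transaction.
After the purchase, Beatriz holds 55% of Redfern directly, and Camille's stake falls to 45%.
Beatriz controlled Brightwater already, so this is not a new person acquiring control; every other person's position is unchanged or reduced.
No new person acquires control, so the clause is not triggered.

No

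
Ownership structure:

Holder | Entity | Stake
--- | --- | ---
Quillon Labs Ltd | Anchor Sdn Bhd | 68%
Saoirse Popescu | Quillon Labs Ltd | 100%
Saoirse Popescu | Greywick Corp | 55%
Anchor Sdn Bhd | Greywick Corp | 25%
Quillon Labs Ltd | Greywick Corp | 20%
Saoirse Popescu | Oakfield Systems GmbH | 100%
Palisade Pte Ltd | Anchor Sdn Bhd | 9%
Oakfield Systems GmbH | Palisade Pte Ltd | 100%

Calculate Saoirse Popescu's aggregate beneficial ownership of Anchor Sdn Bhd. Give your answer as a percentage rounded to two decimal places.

77.00%

Saoirse reaches Anchor along 2 paths.
Via Oakfield → Palisade: 100% × 100% × 9% = 9%.
Via Quillon: 100% × 68% = 68%.
Total: 9% + 68% = 77%.
Rounded: 77.00%.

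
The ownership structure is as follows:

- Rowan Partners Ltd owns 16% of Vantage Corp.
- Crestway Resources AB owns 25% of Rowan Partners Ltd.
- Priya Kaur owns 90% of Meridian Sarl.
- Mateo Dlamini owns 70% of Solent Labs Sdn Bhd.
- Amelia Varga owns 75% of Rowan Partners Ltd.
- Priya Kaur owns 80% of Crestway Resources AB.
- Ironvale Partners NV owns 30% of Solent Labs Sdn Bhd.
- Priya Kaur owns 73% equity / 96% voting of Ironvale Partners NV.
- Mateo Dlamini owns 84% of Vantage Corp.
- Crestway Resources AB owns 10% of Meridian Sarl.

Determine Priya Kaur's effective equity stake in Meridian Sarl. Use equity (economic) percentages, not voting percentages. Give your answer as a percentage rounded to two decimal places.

Priya reaches Meridian along 2 paths.
Direct stake: 90% = 90%.
Via Crestway: 80% × 10% = 8%.
Total: 90% + 8% = 98%.
Rounded: 98.00%.

98.00%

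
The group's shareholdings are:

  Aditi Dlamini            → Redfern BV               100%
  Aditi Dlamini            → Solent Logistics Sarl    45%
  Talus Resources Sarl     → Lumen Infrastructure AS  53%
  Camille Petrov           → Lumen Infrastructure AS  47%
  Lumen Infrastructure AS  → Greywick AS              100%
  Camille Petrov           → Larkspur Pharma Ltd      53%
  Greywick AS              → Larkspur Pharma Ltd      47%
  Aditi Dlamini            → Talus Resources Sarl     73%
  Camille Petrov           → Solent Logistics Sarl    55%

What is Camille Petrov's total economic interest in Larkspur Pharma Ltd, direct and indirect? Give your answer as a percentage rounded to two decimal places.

Camille reaches Larkspur along 2 paths.
Direct stake: 53% = 53%.
Via Lumen → Greywick: 47% × 100% × 47% = 22.09%.
Total: 53% + 22.09% = 75.09%.

75.09%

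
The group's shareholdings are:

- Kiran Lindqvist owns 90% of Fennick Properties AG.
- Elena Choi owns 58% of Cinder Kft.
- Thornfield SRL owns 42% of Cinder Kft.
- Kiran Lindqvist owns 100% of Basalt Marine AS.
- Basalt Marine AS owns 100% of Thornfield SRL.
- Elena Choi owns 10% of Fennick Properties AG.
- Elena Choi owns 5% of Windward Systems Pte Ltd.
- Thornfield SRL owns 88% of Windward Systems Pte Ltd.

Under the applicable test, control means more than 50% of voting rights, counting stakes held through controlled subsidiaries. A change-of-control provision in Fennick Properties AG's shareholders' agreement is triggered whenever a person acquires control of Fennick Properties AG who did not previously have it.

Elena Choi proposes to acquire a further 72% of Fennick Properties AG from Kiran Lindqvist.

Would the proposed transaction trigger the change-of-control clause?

The purchase adds only to Elena's holdings (Kiran's stake shrinks), so Elena is the only person who could newly come to control Fennick.
Elena holds 58% of Cinder, so Elena controls Cinder.
In Fennick, Elena's side holds only 10%, not > 50%.
So before the transaction, Elena does not control Fennick.
After the purchase, Elena's direct stake in Fennick rises to 10% + 72% = 82%, and Kiran's stake falls to 18%.
Elena holds 82% of Fennick, so Elena controls Fennick.
Elena did not control Fennick before and does after, so the clause is triggered.

Yes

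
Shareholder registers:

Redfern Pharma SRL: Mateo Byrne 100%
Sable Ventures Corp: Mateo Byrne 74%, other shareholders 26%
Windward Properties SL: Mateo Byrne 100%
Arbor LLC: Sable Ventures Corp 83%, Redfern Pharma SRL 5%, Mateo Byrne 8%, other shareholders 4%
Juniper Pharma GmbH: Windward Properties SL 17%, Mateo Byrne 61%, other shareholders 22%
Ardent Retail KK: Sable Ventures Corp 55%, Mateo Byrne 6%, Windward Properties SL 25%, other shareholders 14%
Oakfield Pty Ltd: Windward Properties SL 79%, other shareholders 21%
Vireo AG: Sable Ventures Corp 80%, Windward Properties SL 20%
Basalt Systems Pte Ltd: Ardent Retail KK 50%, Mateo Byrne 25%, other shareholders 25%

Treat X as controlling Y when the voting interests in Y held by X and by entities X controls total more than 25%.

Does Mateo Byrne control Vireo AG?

Yes

Mateo holds 100% of Windward, so Mateo controls Windward.
Mateo holds 74% of Sable, so Mateo controls Sable.
Sable and Windward together hold 80% + 20% = 100% of Vireo, so Mateo controls Vireo.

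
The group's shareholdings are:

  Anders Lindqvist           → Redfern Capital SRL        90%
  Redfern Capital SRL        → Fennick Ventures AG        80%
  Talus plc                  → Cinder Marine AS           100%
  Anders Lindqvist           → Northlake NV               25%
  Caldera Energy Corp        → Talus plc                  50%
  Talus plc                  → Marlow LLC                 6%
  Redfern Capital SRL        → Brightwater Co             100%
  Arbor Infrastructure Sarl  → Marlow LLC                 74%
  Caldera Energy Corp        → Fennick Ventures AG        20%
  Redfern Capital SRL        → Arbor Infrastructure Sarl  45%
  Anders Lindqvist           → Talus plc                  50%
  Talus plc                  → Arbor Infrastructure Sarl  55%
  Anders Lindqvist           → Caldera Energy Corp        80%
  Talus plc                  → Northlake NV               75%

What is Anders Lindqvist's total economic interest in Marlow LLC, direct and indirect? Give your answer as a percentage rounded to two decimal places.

Anders reaches Marlow along 5 paths.
Via Talus: 50% × 6% = 3%.
Via Caldera → Talus: 80% × 50% × 6% = 2.4%.
Via Talus → Arbor: 50% × 55% × 74% = 20.35%.
Via Caldera → Talus → Arbor: 80% × 50% × 55% × 74% = 16.28%.
Via Redfern → Arbor: 90% × 45% × 74% = 29.97%.
Total: 3% + 2.4% + 20.35% + 16.28% + 29.97% = 72%.
Rounded: 72.00%.

72.00%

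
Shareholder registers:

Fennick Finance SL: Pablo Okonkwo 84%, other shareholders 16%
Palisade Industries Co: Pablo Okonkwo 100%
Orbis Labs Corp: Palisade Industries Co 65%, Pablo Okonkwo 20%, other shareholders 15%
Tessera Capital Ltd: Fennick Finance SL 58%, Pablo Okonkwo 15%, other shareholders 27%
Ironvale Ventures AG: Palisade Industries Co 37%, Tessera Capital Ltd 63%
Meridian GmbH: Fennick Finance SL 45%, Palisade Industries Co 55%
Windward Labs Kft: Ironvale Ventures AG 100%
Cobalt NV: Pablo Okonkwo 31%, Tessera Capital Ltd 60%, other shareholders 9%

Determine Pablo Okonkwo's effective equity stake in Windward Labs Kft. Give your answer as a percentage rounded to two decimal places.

Pablo reaches Windward along 3 paths.
Via Palisade → Ironvale: 100% × 37% × 100% = 37%.
Via Fennick → Tessera → Ironvale: 84% × 58% × 63% × 100% = 30.6936%.
Via Tessera → Ironvale: 15% × 63% × 100% = 9.45%.
Total: 37% + 30.6936% + 9.45% = 77.1436%.
Rounded: 77.14%.

77.14%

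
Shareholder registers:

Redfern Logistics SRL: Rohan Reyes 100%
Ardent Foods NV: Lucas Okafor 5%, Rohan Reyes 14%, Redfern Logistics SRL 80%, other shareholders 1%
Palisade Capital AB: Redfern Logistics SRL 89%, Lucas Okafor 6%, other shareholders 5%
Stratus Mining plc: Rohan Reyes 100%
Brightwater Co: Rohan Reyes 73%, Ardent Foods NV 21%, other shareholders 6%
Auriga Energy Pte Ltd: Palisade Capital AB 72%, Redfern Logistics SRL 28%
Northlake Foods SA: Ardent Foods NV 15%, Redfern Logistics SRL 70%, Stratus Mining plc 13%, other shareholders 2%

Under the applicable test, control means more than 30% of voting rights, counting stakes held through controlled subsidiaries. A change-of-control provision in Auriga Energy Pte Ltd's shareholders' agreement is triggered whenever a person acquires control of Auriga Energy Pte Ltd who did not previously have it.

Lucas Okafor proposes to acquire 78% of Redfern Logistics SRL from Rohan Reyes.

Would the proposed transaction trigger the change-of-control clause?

The purchase adds only to Lucas's holdings (Rohan's stake shrinks), so Lucas is the only person who could newly come to control Auriga.
Lucas's largest direct stake is 6% in Palisade, which does not meet the threshold, so Lucas controls no company.
Neither Lucas nor any entity Lucas controls holds any voting interest in Auriga.
So before the transaction, Lucas does not control Auriga.
After the purchase, Lucas holds 78% of Redfern directly, and Rohan's stake falls to 22%.
Lucas holds 78% of Redfern, so Lucas controls Redfern.
Redfern and Lucas together hold 89% + 6% = 95% of Palisade, so Lucas controls Palisade.
Palisade and Redfern together hold 72% + 28% = 100% of Auriga, so Lucas controls Auriga.
Lucas did not control Auriga before and does after, so the clause is triggered.

Yes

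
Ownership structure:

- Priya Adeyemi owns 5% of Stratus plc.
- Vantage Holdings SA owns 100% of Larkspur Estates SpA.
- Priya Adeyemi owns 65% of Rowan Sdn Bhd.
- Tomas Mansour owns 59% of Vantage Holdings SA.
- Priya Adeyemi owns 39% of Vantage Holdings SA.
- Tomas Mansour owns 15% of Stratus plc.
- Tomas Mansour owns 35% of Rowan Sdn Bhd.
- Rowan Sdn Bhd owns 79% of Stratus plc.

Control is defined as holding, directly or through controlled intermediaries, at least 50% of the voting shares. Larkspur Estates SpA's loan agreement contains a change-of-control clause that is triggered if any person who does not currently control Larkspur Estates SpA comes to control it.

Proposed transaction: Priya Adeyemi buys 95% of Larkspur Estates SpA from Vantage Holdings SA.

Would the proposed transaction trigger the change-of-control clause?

Yes

The purchase adds only to Priya's holdings (Vantage's stake shrinks), so Priya is the only person who could newly come to control Larkspur.
Priya holds 65% of Rowan, so Priya controls Rowan.
Rowan and Priya together hold 79% + 5% = 84% of Stratus, so Priya controls Stratus.
Neither Priya nor any entity Priya controls holds any voting interest in Larkspur.
So before the transaction, Priya does not control Larkspur.
After the purchase, Priya holds 95% of Larkspur directly, and Vantage's stake falls to 5%.
Priya holds 95% of Larkspur, so Priya controls Larkspur.
Priya did not control Larkspur before and does after, so the clause is triggered.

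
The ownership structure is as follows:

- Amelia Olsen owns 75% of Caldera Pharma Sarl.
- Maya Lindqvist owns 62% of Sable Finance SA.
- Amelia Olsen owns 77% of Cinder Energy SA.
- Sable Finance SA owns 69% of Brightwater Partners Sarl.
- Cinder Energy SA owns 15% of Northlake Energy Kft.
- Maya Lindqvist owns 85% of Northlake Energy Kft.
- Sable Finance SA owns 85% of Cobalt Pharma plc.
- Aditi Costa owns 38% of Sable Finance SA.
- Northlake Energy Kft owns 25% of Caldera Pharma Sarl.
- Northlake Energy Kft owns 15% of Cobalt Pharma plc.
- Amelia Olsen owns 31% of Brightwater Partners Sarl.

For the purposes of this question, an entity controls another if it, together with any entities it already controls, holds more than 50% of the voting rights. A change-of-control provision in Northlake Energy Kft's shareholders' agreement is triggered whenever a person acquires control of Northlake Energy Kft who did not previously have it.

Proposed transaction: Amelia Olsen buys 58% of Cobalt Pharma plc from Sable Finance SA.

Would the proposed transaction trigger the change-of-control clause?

The purchase adds only to Amelia's holdings (Sable's stake shrinks), so Amelia is the only person who could newly come to control Northlake.
Amelia holds 77% of Cinder, so Amelia controls Cinder.
Amelia holds 75% of Caldera, so Amelia controls Caldera.
In Northlake, Amelia's side holds only 15%, not > 50%.
So before the transaction, Amelia does not control Northlake.
After the purchase, Amelia holds 58% of Cobalt directly, and Sable's stake falls to 27%.
Amelia holds 58% of Cobalt, so Amelia controls Cobalt.
After the transaction, Amelia's side holds 15% of Northlake, not > 50%, so Amelia still does not control Northlake.
No new person acquires control, so the clause is not triggered.

No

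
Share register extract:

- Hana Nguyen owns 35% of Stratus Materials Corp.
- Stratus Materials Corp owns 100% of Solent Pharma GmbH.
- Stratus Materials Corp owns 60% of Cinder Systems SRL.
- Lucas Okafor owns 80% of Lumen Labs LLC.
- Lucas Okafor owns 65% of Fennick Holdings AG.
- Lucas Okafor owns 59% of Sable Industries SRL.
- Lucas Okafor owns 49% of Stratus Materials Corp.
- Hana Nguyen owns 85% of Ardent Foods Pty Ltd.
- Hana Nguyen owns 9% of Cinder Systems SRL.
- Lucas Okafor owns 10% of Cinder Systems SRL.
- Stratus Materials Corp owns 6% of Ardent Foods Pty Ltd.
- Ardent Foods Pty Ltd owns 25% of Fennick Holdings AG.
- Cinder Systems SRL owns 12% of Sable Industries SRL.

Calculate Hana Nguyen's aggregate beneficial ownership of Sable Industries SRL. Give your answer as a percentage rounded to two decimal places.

3.60%

Hana reaches Sable along 2 paths.
Via Stratus → Cinder: 35% × 60% × 12% = 2.52%.
Via Cinder: 9% × 12% = 1.08%.
Total: 2.52% + 1.08% = 3.6%.
Rounded: 3.60%.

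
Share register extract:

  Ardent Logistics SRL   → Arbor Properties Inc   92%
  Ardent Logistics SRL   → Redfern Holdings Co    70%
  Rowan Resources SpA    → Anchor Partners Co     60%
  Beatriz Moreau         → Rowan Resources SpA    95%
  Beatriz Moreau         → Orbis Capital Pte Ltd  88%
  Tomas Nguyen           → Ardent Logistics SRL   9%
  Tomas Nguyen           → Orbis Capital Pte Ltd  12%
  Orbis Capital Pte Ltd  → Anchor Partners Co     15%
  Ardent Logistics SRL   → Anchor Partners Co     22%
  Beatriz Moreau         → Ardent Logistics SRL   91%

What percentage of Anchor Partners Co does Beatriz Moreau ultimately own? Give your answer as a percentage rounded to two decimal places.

90.22%

Beatriz reaches Anchor along 3 paths.
Via Rowan: 95% × 60% = 57%.
Via Ardent: 91% × 22% = 20.02%.
Via Orbis: 88% × 15% = 13.2%.
Total: 57% + 20.02% + 13.2% = 90.22%.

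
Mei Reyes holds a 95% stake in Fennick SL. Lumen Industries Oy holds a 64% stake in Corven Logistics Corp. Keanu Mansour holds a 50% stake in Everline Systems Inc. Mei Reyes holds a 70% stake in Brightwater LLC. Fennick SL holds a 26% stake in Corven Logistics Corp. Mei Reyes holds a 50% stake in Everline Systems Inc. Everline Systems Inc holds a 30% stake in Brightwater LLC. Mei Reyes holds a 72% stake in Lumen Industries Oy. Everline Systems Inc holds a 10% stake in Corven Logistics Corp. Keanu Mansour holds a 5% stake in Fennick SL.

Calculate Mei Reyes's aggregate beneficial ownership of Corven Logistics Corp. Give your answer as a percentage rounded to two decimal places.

Mei reaches Corven along 3 paths.
Via Fennick: 95% × 26% = 24.7%.
Via Everline: 50% × 10% = 5%.
Via Lumen: 72% × 64% = 46.08%.
Total: 24.7% + 5% + 46.08% = 75.78%.

75.78%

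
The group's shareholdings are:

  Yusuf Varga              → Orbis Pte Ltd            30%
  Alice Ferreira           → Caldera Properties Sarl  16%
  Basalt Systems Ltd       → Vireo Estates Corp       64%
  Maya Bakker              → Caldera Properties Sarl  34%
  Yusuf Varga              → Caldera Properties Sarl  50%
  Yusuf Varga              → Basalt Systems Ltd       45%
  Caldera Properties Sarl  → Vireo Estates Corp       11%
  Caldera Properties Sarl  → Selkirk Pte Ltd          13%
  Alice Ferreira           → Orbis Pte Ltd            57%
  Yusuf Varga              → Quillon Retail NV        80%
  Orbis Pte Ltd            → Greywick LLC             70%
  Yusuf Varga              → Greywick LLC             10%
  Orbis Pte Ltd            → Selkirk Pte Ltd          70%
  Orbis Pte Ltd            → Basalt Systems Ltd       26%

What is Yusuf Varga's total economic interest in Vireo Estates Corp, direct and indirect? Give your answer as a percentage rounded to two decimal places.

Yusuf reaches Vireo along 3 paths.
Via Caldera: 50% × 11% = 5.5%.
Via Basalt: 45% × 64% = 28.8%.
Via Orbis → Basalt: 30% × 26% × 64% = 4.992%.
Total: 5.5% + 28.8% + 4.992% = 39.292%.
Rounded: 39.29%.

39.29%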